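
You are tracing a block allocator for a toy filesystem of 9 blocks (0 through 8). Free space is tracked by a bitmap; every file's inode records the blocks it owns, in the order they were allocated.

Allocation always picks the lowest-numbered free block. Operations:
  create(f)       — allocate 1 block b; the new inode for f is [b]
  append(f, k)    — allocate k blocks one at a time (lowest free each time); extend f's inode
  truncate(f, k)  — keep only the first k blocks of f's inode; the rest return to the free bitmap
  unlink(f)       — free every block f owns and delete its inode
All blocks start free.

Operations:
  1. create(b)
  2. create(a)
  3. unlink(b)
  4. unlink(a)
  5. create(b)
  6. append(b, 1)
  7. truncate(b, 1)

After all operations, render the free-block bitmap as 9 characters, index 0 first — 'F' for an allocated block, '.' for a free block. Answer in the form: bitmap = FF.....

after create(b) → b:[0]  free=[F........]
after create(a) → a:[1], b:[0]  free=[FF.......]
after unlink(b) → a:[1]  free=[.F.......]
after unlink(a) →   free=[.........]
after create(b) → b:[0]  free=[F........]
after append(b, 1) → b:[0, 1]  free=[FF.......]
after truncate(b, 1) → b:[0]  free=[F........]

bitmap = F........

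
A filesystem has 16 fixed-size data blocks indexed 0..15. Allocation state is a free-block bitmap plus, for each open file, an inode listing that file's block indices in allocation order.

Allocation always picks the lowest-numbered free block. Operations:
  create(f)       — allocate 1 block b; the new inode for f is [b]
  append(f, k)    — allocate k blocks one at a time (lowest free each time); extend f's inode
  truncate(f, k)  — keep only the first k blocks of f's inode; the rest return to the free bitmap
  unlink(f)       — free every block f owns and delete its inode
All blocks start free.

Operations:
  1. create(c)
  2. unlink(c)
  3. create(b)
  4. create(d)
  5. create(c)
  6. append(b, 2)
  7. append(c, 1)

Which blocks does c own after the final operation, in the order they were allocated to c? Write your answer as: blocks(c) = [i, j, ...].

blocks(c) = [2, 5]

[1] create(c) — c=0 (map F...............)
[2] unlink(c) —  (map ................)
[3] create(b) — b=0 (map F...............)
[4] create(d) — b=0 d=1 (map FF..............)
[5] create(c) — b=0 c=2 d=1 (map FFF.............)
[6] append(b, 2) — b=0,3,4 c=2 d=1 (map FFFFF...........)
[7] append(c, 1) — b=0,3,4 c=2,5 d=1 (map FFFFFF..........)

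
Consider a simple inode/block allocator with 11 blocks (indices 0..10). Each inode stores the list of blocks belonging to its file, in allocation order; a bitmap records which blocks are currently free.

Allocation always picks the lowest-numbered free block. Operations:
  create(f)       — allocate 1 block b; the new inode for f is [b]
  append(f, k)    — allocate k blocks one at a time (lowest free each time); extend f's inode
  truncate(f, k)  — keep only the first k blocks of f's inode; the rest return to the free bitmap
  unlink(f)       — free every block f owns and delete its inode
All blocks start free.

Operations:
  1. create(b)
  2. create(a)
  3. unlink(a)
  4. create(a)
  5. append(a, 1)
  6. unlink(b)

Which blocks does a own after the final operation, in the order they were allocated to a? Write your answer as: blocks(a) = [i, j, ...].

blocks(a) = [1, 2]

after create(b) → b:[0]  free=[F..........]
after create(a) → a:[1], b:[0]  free=[FF.........]
after unlink(a) → b:[0]  free=[F..........]
after create(a) → a:[1], b:[0]  free=[FF.........]
after append(a, 1) → a:[1, 2], b:[0]  free=[FFF........]
after unlink(b) → a:[1, 2]  free=[.FF........]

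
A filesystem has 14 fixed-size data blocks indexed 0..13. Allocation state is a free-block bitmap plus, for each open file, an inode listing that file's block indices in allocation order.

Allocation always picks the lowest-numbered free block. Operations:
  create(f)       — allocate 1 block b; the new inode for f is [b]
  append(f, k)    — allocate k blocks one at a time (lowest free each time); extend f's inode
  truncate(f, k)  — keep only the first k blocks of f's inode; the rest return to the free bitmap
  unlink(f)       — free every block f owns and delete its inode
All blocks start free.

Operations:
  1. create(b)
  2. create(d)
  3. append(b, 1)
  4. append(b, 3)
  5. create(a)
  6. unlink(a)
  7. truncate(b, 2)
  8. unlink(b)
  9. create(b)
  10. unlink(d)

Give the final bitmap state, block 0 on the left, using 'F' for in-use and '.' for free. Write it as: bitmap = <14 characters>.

after create(b) → b:[0]  free=[F.............]
after create(d) → b:[0], d:[1]  free=[FF............]
after append(b, 1) → b:[0, 2], d:[1]  free=[FFF...........]
after append(b, 3) → b:[0, 2, 3, 4, 5], d:[1]  free=[FFFFFF........]
after create(a) → a:[6], b:[0, 2, 3, 4, 5], d:[1]  free=[FFFFFFF.......]
after unlink(a) → b:[0, 2, 3, 4, 5], d:[1]  free=[FFFFFF........]
after truncate(b, 2) → b:[0, 2], d:[1]  free=[FFF...........]
after unlink(b) → d:[1]  free=[.F............]
after create(b) → b:[0], d:[1]  free=[FF............]
after unlink(d) → b:[0]  free=[F.............]

bitmap = F.............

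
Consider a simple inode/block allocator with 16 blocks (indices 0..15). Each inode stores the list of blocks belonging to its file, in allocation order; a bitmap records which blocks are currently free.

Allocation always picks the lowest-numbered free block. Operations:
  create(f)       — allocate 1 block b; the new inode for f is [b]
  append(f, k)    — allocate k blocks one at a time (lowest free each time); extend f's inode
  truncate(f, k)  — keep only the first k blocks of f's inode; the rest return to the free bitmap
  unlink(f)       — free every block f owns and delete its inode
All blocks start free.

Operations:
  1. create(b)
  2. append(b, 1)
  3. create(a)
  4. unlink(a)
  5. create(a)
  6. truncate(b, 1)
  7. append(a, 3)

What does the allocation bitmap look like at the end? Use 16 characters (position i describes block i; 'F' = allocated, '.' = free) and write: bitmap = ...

create(b): bitmap=F............... | b=[0]
append(b, 1): bitmap=FF.............. | b=[0, 1]
create(a): bitmap=FFF............. | a=[2] b=[0, 1]
unlink(a): bitmap=FF.............. | b=[0, 1]
create(a): bitmap=FFF............. | a=[2] b=[0, 1]
truncate(b, 1): bitmap=F.F............. | a=[2] b=[0]
append(a, 3): bitmap=FFFFF........... | a=[2, 1, 3, 4] b=[0]

bitmap = FFFFF...........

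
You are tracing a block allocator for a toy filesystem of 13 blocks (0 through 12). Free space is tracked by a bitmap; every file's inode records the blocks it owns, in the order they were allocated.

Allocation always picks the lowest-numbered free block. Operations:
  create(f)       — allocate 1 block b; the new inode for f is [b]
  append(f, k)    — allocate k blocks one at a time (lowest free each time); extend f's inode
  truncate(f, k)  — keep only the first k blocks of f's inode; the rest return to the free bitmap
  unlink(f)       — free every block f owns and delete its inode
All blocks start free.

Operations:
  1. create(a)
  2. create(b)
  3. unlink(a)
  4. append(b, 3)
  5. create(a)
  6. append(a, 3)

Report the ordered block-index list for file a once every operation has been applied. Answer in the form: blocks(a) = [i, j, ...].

[1] create(a) — a=0 (map F............)
[2] create(b) — a=0 b=1 (map FF...........)
[3] unlink(a) — b=1 (map .F...........)
[4] append(b, 3) — b=1,0,2,3 (map FFFF.........)
[5] create(a) — a=4 b=1,0,2,3 (map FFFFF........)
[6] append(a, 3) — a=4,5,6,7 b=1,0,2,3 (map FFFFFFFF.....)

blocks(a) = [4, 5, 6, 7]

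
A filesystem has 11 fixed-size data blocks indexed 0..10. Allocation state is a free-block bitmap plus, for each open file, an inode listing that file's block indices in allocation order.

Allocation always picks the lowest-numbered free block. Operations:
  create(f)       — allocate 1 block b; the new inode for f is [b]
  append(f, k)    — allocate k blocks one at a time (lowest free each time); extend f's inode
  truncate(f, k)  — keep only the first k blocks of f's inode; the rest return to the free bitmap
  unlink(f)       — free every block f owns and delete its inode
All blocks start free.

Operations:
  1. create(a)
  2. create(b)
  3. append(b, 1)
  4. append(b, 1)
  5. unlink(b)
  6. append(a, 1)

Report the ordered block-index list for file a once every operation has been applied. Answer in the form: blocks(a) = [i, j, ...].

blocks(a) = [0, 1]

[1] create(a) — a=0 (map F..........)
[2] create(b) — a=0 b=1 (map FF.........)
[3] append(b, 1) — a=0 b=1,2 (map FFF........)
[4] append(b, 1) — a=0 b=1,2,3 (map FFFF.......)
[5] unlink(b) — a=0 (map F..........)
[6] append(a, 1) — a=0,1 (map FF.........)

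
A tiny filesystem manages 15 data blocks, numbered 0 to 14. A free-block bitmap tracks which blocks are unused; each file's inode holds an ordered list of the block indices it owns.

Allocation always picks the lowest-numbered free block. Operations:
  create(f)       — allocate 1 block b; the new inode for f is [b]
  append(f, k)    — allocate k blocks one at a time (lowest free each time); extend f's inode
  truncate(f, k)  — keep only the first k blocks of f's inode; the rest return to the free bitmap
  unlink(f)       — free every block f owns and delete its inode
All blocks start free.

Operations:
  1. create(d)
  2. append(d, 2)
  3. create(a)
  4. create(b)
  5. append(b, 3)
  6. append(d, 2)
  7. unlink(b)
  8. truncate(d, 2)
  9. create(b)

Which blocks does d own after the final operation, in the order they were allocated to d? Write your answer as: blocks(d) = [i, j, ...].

  1. create(d)  ⇒  F..............  {d→[0]}
  2. append(d, 2)  ⇒  FFF............  {d→[0, 1, 2]}
  3. create(a)  ⇒  FFFF...........  {a→[3]; d→[0, 1, 2]}
  4. create(b)  ⇒  FFFFF..........  {a→[3]; b→[4]; d→[0, 1, 2]}
  5. append(b, 3)  ⇒  FFFFFFFF.......  {a→[3]; b→[4, 5, 6, 7]; d→[0, 1, 2]}
  6. append(d, 2)  ⇒  FFFFFFFFFF.....  {a→[3]; b→[4, 5, 6, 7]; d→[0, 1, 2, 8, 9]}
  7. unlink(b)  ⇒  FFFF....FF.....  {a→[3]; d→[0, 1, 2, 8, 9]}
  8. truncate(d, 2)  ⇒  FF.F...........  {a→[3]; d→[0, 1]}
  9. create(b)  ⇒  FFFF...........  {a→[3]; b→[2]; d→[0, 1]}

blocks(d) = [0, 1]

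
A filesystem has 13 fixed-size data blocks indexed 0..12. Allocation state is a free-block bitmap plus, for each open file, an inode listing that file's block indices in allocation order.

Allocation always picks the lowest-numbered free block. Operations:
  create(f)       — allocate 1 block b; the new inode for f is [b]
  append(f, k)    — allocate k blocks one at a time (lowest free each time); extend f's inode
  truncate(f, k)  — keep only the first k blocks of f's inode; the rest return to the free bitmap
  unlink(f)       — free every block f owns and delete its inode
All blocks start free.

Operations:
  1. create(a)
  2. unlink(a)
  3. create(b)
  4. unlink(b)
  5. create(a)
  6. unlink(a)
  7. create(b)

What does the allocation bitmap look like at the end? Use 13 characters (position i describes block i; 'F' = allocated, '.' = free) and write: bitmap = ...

bitmap = F............

[1] create(a) — a=0 (map F............)
[2] unlink(a) —  (map .............)
[3] create(b) — b=0 (map F............)
[4] unlink(b) —  (map .............)
[5] create(a) — a=0 (map F............)
[6] unlink(a) —  (map .............)
[7] create(b) — b=0 (map F............)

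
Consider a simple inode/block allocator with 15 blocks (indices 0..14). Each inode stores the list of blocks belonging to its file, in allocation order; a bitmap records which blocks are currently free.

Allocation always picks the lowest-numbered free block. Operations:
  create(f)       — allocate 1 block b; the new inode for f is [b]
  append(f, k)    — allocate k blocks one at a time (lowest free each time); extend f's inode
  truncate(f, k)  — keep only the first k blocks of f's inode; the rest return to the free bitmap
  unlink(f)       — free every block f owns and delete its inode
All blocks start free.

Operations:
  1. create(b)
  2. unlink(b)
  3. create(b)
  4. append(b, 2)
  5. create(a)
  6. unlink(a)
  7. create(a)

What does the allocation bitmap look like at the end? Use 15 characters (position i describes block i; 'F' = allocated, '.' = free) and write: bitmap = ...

bitmap = FFFF...........

[1] create(b) — b=0 (map F..............)
[2] unlink(b) —  (map ...............)
[3] create(b) — b=0 (map F..............)
[4] append(b, 2) — b=0,1,2 (map FFF............)
[5] create(a) — a=3 b=0,1,2 (map FFFF...........)
[6] unlink(a) — b=0,1,2 (map FFF............)
[7] create(a) — a=3 b=0,1,2 (map FFFF...........)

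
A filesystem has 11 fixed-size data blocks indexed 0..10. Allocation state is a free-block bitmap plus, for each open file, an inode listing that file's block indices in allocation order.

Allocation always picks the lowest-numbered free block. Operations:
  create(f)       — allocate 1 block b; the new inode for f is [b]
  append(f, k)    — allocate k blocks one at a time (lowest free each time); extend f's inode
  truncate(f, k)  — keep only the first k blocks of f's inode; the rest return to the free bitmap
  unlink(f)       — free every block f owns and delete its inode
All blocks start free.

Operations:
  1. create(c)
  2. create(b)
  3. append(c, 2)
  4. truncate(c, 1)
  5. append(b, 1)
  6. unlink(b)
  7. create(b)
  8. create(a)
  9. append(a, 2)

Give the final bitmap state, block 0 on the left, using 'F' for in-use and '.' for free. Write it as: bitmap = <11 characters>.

after create(c) → c:[0]  free=[F..........]
after create(b) → b:[1], c:[0]  free=[FF.........]
after append(c, 2) → b:[1], c:[0, 2, 3]  free=[FFFF.......]
after truncate(c, 1) → b:[1], c:[0]  free=[FF.........]
after append(b, 1) → b:[1, 2], c:[0]  free=[FFF........]
after unlink(b) → c:[0]  free=[F..........]
after create(b) → b:[1], c:[0]  free=[FF.........]
after create(a) → a:[2], b:[1], c:[0]  free=[FFF........]
after append(a, 2) → a:[2, 3, 4], b:[1], c:[0]  free=[FFFFF......]

bitmap = FFFFF......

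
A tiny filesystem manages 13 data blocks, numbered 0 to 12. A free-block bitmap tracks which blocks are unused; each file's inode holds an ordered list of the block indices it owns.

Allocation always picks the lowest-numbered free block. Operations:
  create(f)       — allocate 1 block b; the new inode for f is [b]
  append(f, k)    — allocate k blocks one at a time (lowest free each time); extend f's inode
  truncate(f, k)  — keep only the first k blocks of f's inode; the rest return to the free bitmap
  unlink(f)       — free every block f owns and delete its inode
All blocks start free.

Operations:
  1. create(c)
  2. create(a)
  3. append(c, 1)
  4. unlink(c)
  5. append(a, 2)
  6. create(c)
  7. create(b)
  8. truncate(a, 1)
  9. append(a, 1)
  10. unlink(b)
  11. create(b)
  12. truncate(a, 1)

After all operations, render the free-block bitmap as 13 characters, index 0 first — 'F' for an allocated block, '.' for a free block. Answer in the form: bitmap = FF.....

bitmap = .FFF.........

after create(c) → c:[0]  free=[F............]
after create(a) → a:[1], c:[0]  free=[FF...........]
after append(c, 1) → a:[1], c:[0, 2]  free=[FFF..........]
after unlink(c) → a:[1]  free=[.F...........]
after append(a, 2) → a:[1, 0, 2]  free=[FFF..........]
after create(c) → a:[1, 0, 2], c:[3]  free=[FFFF.........]
after create(b) → a:[1, 0, 2], b:[4], c:[3]  free=[FFFFF........]
after truncate(a, 1) → a:[1], b:[4], c:[3]  free=[.F.FF........]
after append(a, 1) → a:[1, 0], b:[4], c:[3]  free=[FF.FF........]
after unlink(b) → a:[1, 0], c:[3]  free=[FF.F.........]
after create(b) → a:[1, 0], b:[2], c:[3]  free=[FFFF.........]
after truncate(a, 1) → a:[1], b:[2], c:[3]  free=[.FFF.........]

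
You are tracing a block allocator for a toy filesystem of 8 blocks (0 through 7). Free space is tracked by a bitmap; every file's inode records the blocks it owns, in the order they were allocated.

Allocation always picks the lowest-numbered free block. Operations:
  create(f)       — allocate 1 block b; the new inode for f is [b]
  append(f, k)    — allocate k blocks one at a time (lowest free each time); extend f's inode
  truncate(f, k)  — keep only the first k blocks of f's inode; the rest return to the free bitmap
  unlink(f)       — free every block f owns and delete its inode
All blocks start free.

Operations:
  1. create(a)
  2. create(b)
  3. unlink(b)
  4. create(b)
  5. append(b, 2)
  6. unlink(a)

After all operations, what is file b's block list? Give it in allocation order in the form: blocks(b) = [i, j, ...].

blocks(b) = [1, 2, 3]

after create(a) → a:[0]  free=[F.......]
after create(b) → a:[0], b:[1]  free=[FF......]
after unlink(b) → a:[0]  free=[F.......]
after create(b) → a:[0], b:[1]  free=[FF......]
after append(b, 2) → a:[0], b:[1, 2, 3]  free=[FFFF....]
after unlink(a) → b:[1, 2, 3]  free=[.FFF....]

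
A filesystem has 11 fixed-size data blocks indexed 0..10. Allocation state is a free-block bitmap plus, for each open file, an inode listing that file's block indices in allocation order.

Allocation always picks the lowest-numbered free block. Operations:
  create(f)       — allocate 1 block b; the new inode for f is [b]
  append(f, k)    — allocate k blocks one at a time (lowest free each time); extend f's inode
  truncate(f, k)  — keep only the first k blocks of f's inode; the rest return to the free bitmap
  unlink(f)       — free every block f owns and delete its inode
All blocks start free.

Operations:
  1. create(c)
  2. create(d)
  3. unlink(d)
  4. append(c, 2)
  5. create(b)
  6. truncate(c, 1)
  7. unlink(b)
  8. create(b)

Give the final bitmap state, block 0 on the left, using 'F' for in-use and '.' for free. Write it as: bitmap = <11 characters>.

  1. create(c)  ⇒  F..........  {c→[0]}
  2. create(d)  ⇒  FF.........  {c→[0]; d→[1]}
  3. unlink(d)  ⇒  F..........  {c→[0]}
  4. append(c, 2)  ⇒  FFF........  {c→[0, 1, 2]}
  5. create(b)  ⇒  FFFF.......  {b→[3]; c→[0, 1, 2]}
  6. truncate(c, 1)  ⇒  F..F.......  {b→[3]; c→[0]}
  7. unlink(b)  ⇒  F..........  {c→[0]}
  8. create(b)  ⇒  FF.........  {b→[1]; c→[0]}

bitmap = FF.........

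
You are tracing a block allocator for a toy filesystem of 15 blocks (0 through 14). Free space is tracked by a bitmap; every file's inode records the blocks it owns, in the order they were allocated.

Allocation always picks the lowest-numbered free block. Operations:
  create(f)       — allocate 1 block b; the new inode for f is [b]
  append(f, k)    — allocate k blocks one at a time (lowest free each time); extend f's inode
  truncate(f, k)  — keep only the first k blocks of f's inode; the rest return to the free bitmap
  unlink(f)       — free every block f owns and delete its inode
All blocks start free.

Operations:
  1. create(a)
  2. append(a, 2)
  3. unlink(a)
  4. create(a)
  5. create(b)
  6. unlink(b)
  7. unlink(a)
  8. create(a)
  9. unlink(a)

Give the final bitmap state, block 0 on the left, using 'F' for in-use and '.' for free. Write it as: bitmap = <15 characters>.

bitmap = ...............

  1. create(a)  ⇒  F..............  {a→[0]}
  2. append(a, 2)  ⇒  FFF............  {a→[0, 1, 2]}
  3. unlink(a)  ⇒  ...............  {}
  4. create(a)  ⇒  F..............  {a→[0]}
  5. create(b)  ⇒  FF.............  {a→[0]; b→[1]}
  6. unlink(b)  ⇒  F..............  {a→[0]}
  7. unlink(a)  ⇒  ...............  {}
  8. create(a)  ⇒  F..............  {a→[0]}
  9. unlink(a)  ⇒  ...............  {}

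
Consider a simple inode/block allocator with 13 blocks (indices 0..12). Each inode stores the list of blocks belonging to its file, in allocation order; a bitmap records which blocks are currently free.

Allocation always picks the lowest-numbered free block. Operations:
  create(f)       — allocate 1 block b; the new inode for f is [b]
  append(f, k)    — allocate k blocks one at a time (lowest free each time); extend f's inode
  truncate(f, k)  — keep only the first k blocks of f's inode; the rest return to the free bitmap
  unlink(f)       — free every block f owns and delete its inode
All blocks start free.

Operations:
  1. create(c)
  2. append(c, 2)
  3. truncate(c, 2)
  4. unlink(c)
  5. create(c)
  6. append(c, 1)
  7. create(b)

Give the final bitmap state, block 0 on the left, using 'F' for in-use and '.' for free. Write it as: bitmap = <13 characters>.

  1. create(c)  ⇒  F............  {c→[0]}
  2. append(c, 2)  ⇒  FFF..........  {c→[0, 1, 2]}
  3. truncate(c, 2)  ⇒  FF...........  {c→[0, 1]}
  4. unlink(c)  ⇒  .............  {}
  5. create(c)  ⇒  F............  {c→[0]}
  6. append(c, 1)  ⇒  FF...........  {c→[0, 1]}
  7. create(b)  ⇒  FFF..........  {b→[2]; c→[0, 1]}

bitmap = FFF..........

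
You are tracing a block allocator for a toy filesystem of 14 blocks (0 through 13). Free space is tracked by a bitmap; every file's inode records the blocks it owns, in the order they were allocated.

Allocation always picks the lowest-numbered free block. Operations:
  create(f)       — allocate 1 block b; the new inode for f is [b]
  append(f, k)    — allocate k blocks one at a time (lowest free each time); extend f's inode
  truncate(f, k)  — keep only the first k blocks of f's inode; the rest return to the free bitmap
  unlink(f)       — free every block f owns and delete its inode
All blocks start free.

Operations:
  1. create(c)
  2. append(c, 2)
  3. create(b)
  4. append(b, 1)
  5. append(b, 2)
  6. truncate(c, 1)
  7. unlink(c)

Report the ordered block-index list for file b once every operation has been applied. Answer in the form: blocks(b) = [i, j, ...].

blocks(b) = [3, 4, 5, 6]

[1] create(c) — c=0 (map F.............)
[2] append(c, 2) — c=0,1,2 (map FFF...........)
[3] create(b) — b=3 c=0,1,2 (map FFFF..........)
[4] append(b, 1) — b=3,4 c=0,1,2 (map FFFFF.........)
[5] append(b, 2) — b=3,4,5,6 c=0,1,2 (map FFFFFFF.......)
[6] truncate(c, 1) — b=3,4,5,6 c=0 (map F..FFFF.......)
[7] unlink(c) — b=3,4,5,6 (map ...FFFF.......)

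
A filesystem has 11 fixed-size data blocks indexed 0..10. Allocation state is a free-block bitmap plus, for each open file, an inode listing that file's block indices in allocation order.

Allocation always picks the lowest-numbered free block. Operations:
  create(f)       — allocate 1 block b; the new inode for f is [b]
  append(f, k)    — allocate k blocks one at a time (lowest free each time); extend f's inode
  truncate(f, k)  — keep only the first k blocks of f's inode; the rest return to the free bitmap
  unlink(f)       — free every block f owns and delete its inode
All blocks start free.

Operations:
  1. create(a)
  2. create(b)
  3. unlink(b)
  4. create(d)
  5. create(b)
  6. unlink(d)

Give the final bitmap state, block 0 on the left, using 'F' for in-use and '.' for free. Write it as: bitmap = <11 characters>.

create(a): bitmap=F.......... | a=[0]
create(b): bitmap=FF......... | a=[0] b=[1]
unlink(b): bitmap=F.......... | a=[0]
create(d): bitmap=FF......... | a=[0] d=[1]
create(b): bitmap=FFF........ | a=[0] b=[2] d=[1]
unlink(d): bitmap=F.F........ | a=[0] b=[2]

bitmap = F.F........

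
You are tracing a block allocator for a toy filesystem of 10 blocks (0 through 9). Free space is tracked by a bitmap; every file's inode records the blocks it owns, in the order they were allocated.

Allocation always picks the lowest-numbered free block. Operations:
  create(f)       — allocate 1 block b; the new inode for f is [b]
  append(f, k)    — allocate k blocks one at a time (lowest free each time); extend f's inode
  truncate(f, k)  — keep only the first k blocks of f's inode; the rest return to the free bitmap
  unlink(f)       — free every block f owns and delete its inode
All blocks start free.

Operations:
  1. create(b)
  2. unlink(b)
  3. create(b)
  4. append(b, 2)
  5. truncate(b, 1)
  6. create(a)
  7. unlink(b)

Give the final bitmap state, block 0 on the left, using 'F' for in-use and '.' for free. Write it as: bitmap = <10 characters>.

bitmap = .F........

  1. create(b)  ⇒  F.........  {b→[0]}
  2. unlink(b)  ⇒  ..........  {}
  3. create(b)  ⇒  F.........  {b→[0]}
  4. append(b, 2)  ⇒  FFF.......  {b→[0, 1, 2]}
  5. truncate(b, 1)  ⇒  F.........  {b→[0]}
  6. create(a)  ⇒  FF........  {a→[1]; b→[0]}
  7. unlink(b)  ⇒  .F........  {a→[1]}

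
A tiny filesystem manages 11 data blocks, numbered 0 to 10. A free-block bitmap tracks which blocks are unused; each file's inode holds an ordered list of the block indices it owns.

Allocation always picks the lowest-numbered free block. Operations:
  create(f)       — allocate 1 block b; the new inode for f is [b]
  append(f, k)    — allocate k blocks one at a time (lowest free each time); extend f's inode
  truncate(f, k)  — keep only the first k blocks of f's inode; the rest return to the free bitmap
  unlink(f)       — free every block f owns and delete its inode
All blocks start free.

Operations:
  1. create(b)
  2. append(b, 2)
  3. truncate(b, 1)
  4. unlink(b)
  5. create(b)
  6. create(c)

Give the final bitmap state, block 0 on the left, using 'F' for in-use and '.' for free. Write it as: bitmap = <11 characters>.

bitmap = FF.........

create(b): bitmap=F.......... | b=[0]
append(b, 2): bitmap=FFF........ | b=[0, 1, 2]
truncate(b, 1): bitmap=F.......... | b=[0]
unlink(b): bitmap=........... | 
create(b): bitmap=F.......... | b=[0]
create(c): bitmap=FF......... | b=[0] c=[1]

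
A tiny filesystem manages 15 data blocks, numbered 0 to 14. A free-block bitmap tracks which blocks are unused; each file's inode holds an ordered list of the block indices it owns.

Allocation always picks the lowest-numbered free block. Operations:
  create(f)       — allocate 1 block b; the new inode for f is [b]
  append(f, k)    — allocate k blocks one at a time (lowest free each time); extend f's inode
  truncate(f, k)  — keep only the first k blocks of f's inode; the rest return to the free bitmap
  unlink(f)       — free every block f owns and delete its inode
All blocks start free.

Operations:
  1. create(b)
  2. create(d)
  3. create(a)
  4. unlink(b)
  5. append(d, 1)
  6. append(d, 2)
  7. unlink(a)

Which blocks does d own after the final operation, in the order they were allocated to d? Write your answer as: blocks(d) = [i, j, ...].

blocks(d) = [1, 0, 3, 4]

create(b): bitmap=F.............. | b=[0]
create(d): bitmap=FF............. | b=[0] d=[1]
create(a): bitmap=FFF............ | a=[2] b=[0] d=[1]
unlink(b): bitmap=.FF............ | a=[2] d=[1]
append(d, 1): bitmap=FFF............ | a=[2] d=[1, 0]
append(d, 2): bitmap=FFFFF.......... | a=[2] d=[1, 0, 3, 4]
unlink(a): bitmap=FF.FF.......... | d=[1, 0, 3, 4]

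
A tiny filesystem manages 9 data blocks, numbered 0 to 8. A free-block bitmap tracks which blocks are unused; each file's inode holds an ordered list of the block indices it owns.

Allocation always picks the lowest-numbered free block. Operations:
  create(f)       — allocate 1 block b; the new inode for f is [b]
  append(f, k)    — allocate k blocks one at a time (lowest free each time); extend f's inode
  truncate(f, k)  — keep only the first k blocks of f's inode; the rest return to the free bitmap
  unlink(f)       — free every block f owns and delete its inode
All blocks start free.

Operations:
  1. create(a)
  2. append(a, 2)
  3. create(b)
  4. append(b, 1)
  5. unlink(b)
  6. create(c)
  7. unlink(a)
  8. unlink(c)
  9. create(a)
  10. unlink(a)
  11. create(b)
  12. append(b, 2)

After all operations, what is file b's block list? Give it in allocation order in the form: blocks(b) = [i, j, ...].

after create(a) → a:[0]  free=[F........]
after append(a, 2) → a:[0, 1, 2]  free=[FFF......]
after create(b) → a:[0, 1, 2], b:[3]  free=[FFFF.....]
after append(b, 1) → a:[0, 1, 2], b:[3, 4]  free=[FFFFF....]
after unlink(b) → a:[0, 1, 2]  free=[FFF......]
after create(c) → a:[0, 1, 2], c:[3]  free=[FFFF.....]
after unlink(a) → c:[3]  free=[...F.....]
after unlink(c) →   free=[.........]
after create(a) → a:[0]  free=[F........]
after unlink(a) →   free=[.........]
after create(b) → b:[0]  free=[F........]
after append(b, 2) → b:[0, 1, 2]  free=[FFF......]

blocks(b) = [0, 1, 2]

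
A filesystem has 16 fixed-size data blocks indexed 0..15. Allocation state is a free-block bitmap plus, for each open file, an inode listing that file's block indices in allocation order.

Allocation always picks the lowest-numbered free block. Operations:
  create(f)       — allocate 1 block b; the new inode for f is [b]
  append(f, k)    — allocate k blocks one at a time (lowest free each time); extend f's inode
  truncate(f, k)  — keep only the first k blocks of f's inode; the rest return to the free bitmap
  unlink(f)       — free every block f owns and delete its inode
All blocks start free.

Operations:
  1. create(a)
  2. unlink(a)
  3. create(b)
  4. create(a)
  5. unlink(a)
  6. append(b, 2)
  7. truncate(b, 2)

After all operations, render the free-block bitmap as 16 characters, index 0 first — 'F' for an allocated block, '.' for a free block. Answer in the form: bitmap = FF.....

after create(a) → a:[0]  free=[F...............]
after unlink(a) →   free=[................]
after create(b) → b:[0]  free=[F...............]
after create(a) → a:[1], b:[0]  free=[FF..............]
after unlink(a) → b:[0]  free=[F...............]
after append(b, 2) → b:[0, 1, 2]  free=[FFF.............]
after truncate(b, 2) → b:[0, 1]  free=[FF..............]

bitmap = FF..............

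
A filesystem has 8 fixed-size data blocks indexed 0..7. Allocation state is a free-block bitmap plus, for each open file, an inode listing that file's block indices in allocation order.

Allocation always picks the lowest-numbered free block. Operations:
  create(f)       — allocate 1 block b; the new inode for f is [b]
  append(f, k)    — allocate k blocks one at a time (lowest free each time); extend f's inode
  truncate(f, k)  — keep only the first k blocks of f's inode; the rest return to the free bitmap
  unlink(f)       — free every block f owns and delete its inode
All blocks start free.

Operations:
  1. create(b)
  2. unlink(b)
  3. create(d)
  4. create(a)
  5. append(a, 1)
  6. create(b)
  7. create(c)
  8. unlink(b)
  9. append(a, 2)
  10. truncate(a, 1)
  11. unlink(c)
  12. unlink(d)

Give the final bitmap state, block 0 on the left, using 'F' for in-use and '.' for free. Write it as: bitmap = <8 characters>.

  1. create(b)  ⇒  F.......  {b→[0]}
  2. unlink(b)  ⇒  ........  {}
  3. create(d)  ⇒  F.......  {d→[0]}
  4. create(a)  ⇒  FF......  {a→[1]; d→[0]}
  5. append(a, 1)  ⇒  FFF.....  {a→[1, 2]; d→[0]}
  6. create(b)  ⇒  FFFF....  {a→[1, 2]; b→[3]; d→[0]}
  7. create(c)  ⇒  FFFFF...  {a→[1, 2]; b→[3]; c→[4]; d→[0]}
  8. unlink(b)  ⇒  FFF.F...  {a→[1, 2]; c→[4]; d→[0]}
  9. append(a, 2)  ⇒  FFFFFF..  {a→[1, 2, 3, 5]; c→[4]; d→[0]}
  10. truncate(a, 1)  ⇒  FF..F...  {a→[1]; c→[4]; d→[0]}
  11. unlink(c)  ⇒  FF......  {a→[1]; d→[0]}
  12. unlink(d)  ⇒  .F......  {a→[1]}

bitmap = .F......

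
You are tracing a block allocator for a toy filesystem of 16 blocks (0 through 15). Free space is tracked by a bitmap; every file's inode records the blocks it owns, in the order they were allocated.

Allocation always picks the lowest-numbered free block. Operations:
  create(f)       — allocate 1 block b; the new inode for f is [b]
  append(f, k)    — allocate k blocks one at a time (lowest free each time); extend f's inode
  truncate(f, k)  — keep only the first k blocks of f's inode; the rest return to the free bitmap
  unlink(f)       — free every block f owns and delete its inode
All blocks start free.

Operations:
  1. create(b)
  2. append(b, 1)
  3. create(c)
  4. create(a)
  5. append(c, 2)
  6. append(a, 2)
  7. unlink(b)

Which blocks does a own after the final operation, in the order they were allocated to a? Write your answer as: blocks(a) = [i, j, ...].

blocks(a) = [3, 6, 7]

after create(b) → b:[0]  free=[F...............]
after append(b, 1) → b:[0, 1]  free=[FF..............]
after create(c) → b:[0, 1], c:[2]  free=[FFF.............]
after create(a) → a:[3], b:[0, 1], c:[2]  free=[FFFF............]
after append(c, 2) → a:[3], b:[0, 1], c:[2, 4, 5]  free=[FFFFFF..........]
after append(a, 2) → a:[3, 6, 7], b:[0, 1], c:[2, 4, 5]  free=[FFFFFFFF........]
after unlink(b) → a:[3, 6, 7], c:[2, 4, 5]  free=[..FFFFFF........]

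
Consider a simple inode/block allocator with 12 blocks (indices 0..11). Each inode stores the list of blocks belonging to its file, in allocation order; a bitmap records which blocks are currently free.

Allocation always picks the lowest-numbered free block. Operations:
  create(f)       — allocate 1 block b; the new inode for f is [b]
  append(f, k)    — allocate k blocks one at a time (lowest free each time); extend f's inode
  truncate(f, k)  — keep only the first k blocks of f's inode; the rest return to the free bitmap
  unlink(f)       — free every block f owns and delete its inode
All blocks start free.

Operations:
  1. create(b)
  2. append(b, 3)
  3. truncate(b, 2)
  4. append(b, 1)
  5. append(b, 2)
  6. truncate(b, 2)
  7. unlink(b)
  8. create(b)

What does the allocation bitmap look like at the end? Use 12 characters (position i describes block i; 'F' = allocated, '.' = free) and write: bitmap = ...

bitmap = F...........

create(b): bitmap=F........... | b=[0]
append(b, 3): bitmap=FFFF........ | b=[0, 1, 2, 3]
truncate(b, 2): bitmap=FF.......... | b=[0, 1]
append(b, 1): bitmap=FFF......... | b=[0, 1, 2]
append(b, 2): bitmap=FFFFF....... | b=[0, 1, 2, 3, 4]
truncate(b, 2): bitmap=FF.......... | b=[0, 1]
unlink(b): bitmap=............ | 
create(b): bitmap=F........... | b=[0]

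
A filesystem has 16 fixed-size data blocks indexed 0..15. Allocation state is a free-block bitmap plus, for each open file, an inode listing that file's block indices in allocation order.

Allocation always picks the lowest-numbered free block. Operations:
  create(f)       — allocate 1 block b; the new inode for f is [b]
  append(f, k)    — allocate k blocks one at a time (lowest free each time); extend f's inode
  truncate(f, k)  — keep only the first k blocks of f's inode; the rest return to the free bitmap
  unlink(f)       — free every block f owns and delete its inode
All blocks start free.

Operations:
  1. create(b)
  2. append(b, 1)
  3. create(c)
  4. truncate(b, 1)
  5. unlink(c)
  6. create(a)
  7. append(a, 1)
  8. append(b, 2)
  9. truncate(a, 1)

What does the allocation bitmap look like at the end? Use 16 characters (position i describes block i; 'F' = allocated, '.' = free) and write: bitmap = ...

bitmap = FF.FF...........

after create(b) → b:[0]  free=[F...............]
after append(b, 1) → b:[0, 1]  free=[FF..............]
after create(c) → b:[0, 1], c:[2]  free=[FFF.............]
after truncate(b, 1) → b:[0], c:[2]  free=[F.F.............]
after unlink(c) → b:[0]  free=[F...............]
after create(a) → a:[1], b:[0]  free=[FF..............]
after append(a, 1) → a:[1, 2], b:[0]  free=[FFF.............]
after append(b, 2) → a:[1, 2], b:[0, 3, 4]  free=[FFFFF...........]
after truncate(a, 1) → a:[1], b:[0, 3, 4]  free=[FF.FF...........]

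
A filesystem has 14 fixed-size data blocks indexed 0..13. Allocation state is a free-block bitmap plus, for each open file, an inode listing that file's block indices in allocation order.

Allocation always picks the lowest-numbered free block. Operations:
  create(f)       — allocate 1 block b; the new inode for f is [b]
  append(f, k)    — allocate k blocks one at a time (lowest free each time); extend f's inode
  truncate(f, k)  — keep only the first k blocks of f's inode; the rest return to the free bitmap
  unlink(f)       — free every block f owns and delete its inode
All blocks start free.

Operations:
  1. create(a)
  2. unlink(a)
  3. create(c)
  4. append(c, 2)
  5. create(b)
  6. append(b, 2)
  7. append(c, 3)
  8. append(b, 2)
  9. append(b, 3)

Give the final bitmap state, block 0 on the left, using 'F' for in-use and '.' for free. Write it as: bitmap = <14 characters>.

bitmap = FFFFFFFFFFFFFF

[1] create(a) — a=0 (map F.............)
[2] unlink(a) —  (map ..............)
[3] create(c) — c=0 (map F.............)
[4] append(c, 2) — c=0,1,2 (map FFF...........)
[5] create(b) — b=3 c=0,1,2 (map FFFF..........)
[6] append(b, 2) — b=3,4,5 c=0,1,2 (map FFFFFF........)
[7] append(c, 3) — b=3,4,5 c=0,1,2,6,7,8 (map FFFFFFFFF.....)
[8] append(b, 2) — b=3,4,5,9,10 c=0,1,2,6,7,8 (map FFFFFFFFFFF...)
[9] append(b, 3) — b=3,4,5,9,10,11,12,13 c=0,1,2,6,7,8 (map FFFFFFFFFFFFFF)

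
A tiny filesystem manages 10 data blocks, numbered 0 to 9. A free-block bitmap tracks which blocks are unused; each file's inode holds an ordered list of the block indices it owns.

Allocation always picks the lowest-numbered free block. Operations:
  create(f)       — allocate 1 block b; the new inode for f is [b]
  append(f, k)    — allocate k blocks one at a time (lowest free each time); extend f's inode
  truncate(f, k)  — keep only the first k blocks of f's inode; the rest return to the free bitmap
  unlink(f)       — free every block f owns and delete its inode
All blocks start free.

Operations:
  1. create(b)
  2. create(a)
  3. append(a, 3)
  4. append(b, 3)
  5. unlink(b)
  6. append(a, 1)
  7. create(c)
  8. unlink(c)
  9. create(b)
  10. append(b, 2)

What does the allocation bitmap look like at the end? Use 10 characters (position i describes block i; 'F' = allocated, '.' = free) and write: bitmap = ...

bitmap = FFFFFFFF..

[1] create(b) — b=0 (map F.........)
[2] create(a) — a=1 b=0 (map FF........)
[3] append(a, 3) — a=1,2,3,4 b=0 (map FFFFF.....)
[4] append(b, 3) — a=1,2,3,4 b=0,5,6,7 (map FFFFFFFF..)
[5] unlink(b) — a=1,2,3,4 (map .FFFF.....)
[6] append(a, 1) — a=1,2,3,4,0 (map FFFFF.....)
[7] create(c) — a=1,2,3,4,0 c=5 (map FFFFFF....)
[8] unlink(c) — a=1,2,3,4,0 (map FFFFF.....)
[9] create(b) — a=1,2,3,4,0 b=5 (map FFFFFF....)
[10] append(b, 2) — a=1,2,3,4,0 b=5,6,7 (map FFFFFFFF..)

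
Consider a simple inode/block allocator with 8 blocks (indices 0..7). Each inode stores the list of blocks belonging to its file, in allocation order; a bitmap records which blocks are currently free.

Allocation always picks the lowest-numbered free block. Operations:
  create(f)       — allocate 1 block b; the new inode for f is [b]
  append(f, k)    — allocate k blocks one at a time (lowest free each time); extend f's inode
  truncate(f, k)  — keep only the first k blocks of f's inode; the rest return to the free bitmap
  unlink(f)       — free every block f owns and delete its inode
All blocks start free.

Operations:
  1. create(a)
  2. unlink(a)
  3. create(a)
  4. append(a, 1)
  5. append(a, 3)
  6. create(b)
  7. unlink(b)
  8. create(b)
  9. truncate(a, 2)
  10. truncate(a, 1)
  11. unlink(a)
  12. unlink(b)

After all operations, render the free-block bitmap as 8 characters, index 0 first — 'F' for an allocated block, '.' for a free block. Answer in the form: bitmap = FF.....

bitmap = ........

create(a): bitmap=F....... | a=[0]
unlink(a): bitmap=........ | 
create(a): bitmap=F....... | a=[0]
append(a, 1): bitmap=FF...... | a=[0, 1]
append(a, 3): bitmap=FFFFF... | a=[0, 1, 2, 3, 4]
create(b): bitmap=FFFFFF.. | a=[0, 1, 2, 3, 4] b=[5]
unlink(b): bitmap=FFFFF... | a=[0, 1, 2, 3, 4]
create(b): bitmap=FFFFFF.. | a=[0, 1, 2, 3, 4] b=[5]
truncate(a, 2): bitmap=FF...F.. | a=[0, 1] b=[5]
truncate(a, 1): bitmap=F....F.. | a=[0] b=[5]
unlink(a): bitmap=.....F.. | b=[5]
unlink(b): bitmap=........ | 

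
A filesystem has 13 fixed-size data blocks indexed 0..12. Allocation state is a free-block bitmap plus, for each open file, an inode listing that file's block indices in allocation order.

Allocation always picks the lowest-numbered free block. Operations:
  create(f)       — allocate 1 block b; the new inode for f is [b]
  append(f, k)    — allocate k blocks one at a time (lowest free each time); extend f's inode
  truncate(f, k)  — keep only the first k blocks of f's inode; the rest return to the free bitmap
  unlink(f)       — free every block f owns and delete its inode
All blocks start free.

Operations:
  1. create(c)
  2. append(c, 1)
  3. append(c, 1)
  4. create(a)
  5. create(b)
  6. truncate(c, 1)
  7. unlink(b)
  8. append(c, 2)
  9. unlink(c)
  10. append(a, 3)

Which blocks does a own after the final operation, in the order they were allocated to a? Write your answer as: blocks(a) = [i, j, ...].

create(c): bitmap=F............ | c=[0]
append(c, 1): bitmap=FF........... | c=[0, 1]
append(c, 1): bitmap=FFF.......... | c=[0, 1, 2]
create(a): bitmap=FFFF......... | a=[3] c=[0, 1, 2]
create(b): bitmap=FFFFF........ | a=[3] b=[4] c=[0, 1, 2]
truncate(c, 1): bitmap=F..FF........ | a=[3] b=[4] c=[0]
unlink(b): bitmap=F..F......... | a=[3] c=[0]
append(c, 2): bitmap=FFFF......... | a=[3] c=[0, 1, 2]
unlink(c): bitmap=...F......... | a=[3]
append(a, 3): bitmap=FFFF......... | a=[3, 0, 1, 2]

blocks(a) = [3, 0, 1, 2]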